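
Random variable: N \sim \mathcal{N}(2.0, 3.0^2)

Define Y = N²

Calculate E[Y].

E[N²] = Var(N) + (E[N])² = 9 + 4 = 13

13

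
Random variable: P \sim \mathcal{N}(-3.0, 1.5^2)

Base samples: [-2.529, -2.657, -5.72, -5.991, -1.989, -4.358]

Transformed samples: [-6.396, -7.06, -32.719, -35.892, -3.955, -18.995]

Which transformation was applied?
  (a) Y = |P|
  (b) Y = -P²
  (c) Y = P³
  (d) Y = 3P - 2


Checking option (b) Y = -P²:
  P = -2.529 -> Y = -6.396 ✓
  P = -2.657 -> Y = -7.06 ✓
  P = -5.72 -> Y = -32.719 ✓
All samples match this transformation.

(b) -P²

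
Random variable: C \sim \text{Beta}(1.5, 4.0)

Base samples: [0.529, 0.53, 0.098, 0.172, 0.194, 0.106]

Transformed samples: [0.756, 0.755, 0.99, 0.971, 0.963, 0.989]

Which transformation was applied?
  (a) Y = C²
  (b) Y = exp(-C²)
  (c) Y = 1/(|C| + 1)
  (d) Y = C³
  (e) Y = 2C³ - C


Checking option (b) Y = exp(-C²):
  C = 0.529 -> Y = 0.756 ✓
  C = 0.53 -> Y = 0.755 ✓
  C = 0.098 -> Y = 0.99 ✓
All samples match this transformation.

(b) exp(-C²)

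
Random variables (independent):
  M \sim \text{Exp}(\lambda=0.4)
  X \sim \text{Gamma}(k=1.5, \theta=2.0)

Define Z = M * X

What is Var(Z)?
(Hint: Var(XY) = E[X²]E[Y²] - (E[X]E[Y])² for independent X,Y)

Var(XY) = E[X²]E[Y²] - (E[X]E[Y])²
E[M] = 2.5, Var(M) = 6.25
E[X] = 3, Var(X) = 6
E[M²] = 6.25 + 2.5² = 12.5
E[X²] = 6 + 3² = 15
Var(Z) = 12.5*15 - (2.5*3)²
= 187.5 - 56.25 = 131.25

131.25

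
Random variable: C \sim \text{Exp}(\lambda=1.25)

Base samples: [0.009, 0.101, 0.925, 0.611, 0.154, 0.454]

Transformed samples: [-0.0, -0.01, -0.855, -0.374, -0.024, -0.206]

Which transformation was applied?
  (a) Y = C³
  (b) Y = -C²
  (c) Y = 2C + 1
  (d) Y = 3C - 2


Checking option (b) Y = -C²:
  C = 0.009 -> Y = -0.0 ✓
  C = 0.101 -> Y = -0.01 ✓
  C = 0.925 -> Y = -0.855 ✓
All samples match this transformation.

(b) -C²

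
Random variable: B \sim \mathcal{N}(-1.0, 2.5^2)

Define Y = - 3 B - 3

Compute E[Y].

For Y = -3B - 3:
E[Y] = -3 * E[B] - 3
E[B] = -1.0 = -1
E[Y] = -3 * (-1) - 3 = 0

0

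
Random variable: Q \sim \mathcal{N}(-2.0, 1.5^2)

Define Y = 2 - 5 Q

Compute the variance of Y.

For Y = aQ + b: Var(Y) = a² * Var(Q)
Var(Q) = 1.5^2 = 2.25
Var(Y) = (-5)² * 2.25 = 25 * 2.25 = 56.25

56.25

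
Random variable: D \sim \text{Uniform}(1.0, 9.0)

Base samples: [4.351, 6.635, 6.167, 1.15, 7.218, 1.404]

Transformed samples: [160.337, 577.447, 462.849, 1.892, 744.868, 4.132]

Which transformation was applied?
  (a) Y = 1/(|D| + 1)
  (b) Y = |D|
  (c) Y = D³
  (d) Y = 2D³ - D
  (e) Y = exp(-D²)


Checking option (d) Y = 2D³ - D:
  D = 4.351 -> Y = 160.337 ✓
  D = 6.635 -> Y = 577.447 ✓
  D = 6.167 -> Y = 462.849 ✓
All samples match this transformation.

(d) 2D³ - D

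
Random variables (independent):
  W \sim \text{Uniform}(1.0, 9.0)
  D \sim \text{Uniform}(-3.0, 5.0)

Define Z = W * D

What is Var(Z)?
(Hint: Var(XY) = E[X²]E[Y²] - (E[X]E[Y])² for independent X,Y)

Var(XY) = E[X²]E[Y²] - (E[X]E[Y])²
E[W] = 5, Var(W) = 5.3333333
E[D] = 1, Var(D) = 5.3333333
E[W²] = 5.3333333 + 5² = 30.333333
E[D²] = 5.3333333 + 1² = 6.3333333
Var(Z) = 30.333333*6.3333333 - (5*1)²
= 192.11111 - 25 = 167.11111

167.11111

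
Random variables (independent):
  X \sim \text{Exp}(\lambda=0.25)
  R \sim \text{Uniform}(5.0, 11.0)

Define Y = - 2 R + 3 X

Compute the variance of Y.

For independent RVs: Var(aX + bY) = a²Var(X) + b²Var(Y)
Var(X) = 16
Var(R) = 3
Var(Y) = 3²*16 + (-2)²*3
= 9*16 + 4*3 = 156

156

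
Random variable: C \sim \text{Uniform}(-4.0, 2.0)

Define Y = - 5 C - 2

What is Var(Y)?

For Y = aC + b: Var(Y) = a² * Var(C)
Var(C) = (2 + 4)^2/12 = 3
Var(Y) = (-5)² * 3 = 25 * 3 = 75

75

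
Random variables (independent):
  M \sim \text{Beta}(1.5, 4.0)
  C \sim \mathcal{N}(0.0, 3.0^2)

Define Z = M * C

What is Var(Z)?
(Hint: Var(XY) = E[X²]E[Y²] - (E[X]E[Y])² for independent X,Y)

Var(XY) = E[X²]E[Y²] - (E[X]E[Y])²
E[M] = 0.27272727, Var(M) = 0.03051494
E[C] = 0, Var(C) = 9
E[M²] = 0.03051494 + 0.27272727² = 0.1048951
E[C²] = 9 + 0² = 9
Var(Z) = 0.1048951*9 - (0.27272727*0)²
= 0.94405594 - 0 = 0.94405594

0.94405594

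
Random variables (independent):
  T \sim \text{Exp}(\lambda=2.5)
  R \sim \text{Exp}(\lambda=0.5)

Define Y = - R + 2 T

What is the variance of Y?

For independent RVs: Var(aX + bY) = a²Var(X) + b²Var(Y)
Var(T) = 0.16
Var(R) = 4
Var(Y) = 2²*0.16 + (-1)²*4
= 4*0.16 + 1*4 = 4.64

4.64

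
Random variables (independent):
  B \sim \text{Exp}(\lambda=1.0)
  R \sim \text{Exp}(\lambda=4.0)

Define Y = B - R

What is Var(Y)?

For independent RVs: Var(aX + bY) = a²Var(X) + b²Var(Y)
Var(B) = 1
Var(R) = 0.0625
Var(Y) = 1²*1 + (-1)²*0.0625
= 1*1 + 1*0.0625 = 1.0625

1.0625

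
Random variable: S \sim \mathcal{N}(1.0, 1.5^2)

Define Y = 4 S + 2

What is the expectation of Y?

For Y = 4S + 2:
E[Y] = 4 * E[S] + 2
E[S] = 1.0 = 1
E[Y] = 4 * 1 + 2 = 6

6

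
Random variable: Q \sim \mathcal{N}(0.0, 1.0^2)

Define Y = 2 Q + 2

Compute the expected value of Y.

For Y = 2Q + 2:
E[Y] = 2 * E[Q] + 2
E[Q] = 0.0 = 0
E[Y] = 2 * 0 + 2 = 2

2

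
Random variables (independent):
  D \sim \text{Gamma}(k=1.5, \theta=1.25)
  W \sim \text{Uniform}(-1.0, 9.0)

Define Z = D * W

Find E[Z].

For independent RVs: E[XY] = E[X]*E[Y]
E[D] = 1.875
E[W] = 4
E[Z] = 1.875 * 4 = 7.5

7.5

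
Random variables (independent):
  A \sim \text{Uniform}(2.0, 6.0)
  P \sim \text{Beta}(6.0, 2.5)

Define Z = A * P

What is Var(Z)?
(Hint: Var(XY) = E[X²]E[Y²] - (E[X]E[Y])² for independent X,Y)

Var(XY) = E[X²]E[Y²] - (E[X]E[Y])²
E[A] = 4, Var(A) = 1.3333333
E[P] = 0.70588235, Var(P) = 0.021853943
E[A²] = 1.3333333 + 4² = 17.333333
E[P²] = 0.021853943 + 0.70588235² = 0.52012384
Var(Z) = 17.333333*0.52012384 - (4*0.70588235)²
= 9.0154799 - 7.9723183 = 1.0431615

1.0431615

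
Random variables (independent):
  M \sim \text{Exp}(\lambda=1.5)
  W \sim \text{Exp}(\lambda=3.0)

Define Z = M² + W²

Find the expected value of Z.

E[Z] = E[M²] + E[W²]
E[M²] = Var(M) + E[M]² = 0.44444444 + 0.44444444 = 0.88888889
E[W²] = Var(W) + E[W]² = 0.11111111 + 0.11111111 = 0.22222222
E[Z] = 0.88888889 + 0.22222222 = 1.1111111

1.1111111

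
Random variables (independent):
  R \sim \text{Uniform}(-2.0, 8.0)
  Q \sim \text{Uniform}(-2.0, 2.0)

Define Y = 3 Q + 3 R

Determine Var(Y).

For independent RVs: Var(aX + bY) = a²Var(X) + b²Var(Y)
Var(R) = 8.3333333
Var(Q) = 1.3333333
Var(Y) = 3²*8.3333333 + 3²*1.3333333
= 9*8.3333333 + 9*1.3333333 = 87

87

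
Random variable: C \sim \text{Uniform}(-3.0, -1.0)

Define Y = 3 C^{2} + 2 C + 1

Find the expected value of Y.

E[Y] = 3*E[C²] + 2*E[C] + 1
E[C] = -2
E[C²] = Var(C) + (E[C])² = 0.33333333 + 4 = 4.3333333
E[Y] = 3*4.3333333 + 2*(-2) + 1 = 10

10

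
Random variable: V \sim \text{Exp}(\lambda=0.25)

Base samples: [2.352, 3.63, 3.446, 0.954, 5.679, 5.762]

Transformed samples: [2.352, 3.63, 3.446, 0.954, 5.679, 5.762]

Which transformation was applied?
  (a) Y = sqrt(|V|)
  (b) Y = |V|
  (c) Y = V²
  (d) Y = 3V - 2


Checking option (b) Y = |V|:
  V = 2.352 -> Y = 2.352 ✓
  V = 3.63 -> Y = 3.63 ✓
  V = 3.446 -> Y = 3.446 ✓
All samples match this transformation.

(b) |V|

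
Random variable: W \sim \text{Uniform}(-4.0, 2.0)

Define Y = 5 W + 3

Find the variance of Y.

For Y = aW + b: Var(Y) = a² * Var(W)
Var(W) = (2 + 4)^2/12 = 3
Var(Y) = 5² * 3 = 25 * 3 = 75

75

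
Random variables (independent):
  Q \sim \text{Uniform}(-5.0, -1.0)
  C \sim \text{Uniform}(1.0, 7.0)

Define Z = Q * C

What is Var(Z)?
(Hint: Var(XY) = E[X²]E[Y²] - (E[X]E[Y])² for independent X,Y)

Var(XY) = E[X²]E[Y²] - (E[X]E[Y])²
E[Q] = -3, Var(Q) = 1.3333333
E[C] = 4, Var(C) = 3
E[Q²] = 1.3333333 + (-3)² = 10.333333
E[C²] = 3 + 4² = 19
Var(Z) = 10.333333*19 - (-3*4)²
= 196.33333 - 144 = 52.333333

52.333333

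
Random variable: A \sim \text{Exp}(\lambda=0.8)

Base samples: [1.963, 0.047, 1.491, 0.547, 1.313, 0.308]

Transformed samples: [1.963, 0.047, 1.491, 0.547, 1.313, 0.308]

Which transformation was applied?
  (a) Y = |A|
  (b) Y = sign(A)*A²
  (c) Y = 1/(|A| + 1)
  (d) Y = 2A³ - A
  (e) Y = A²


Checking option (a) Y = |A|:
  A = 1.963 -> Y = 1.963 ✓
  A = 0.047 -> Y = 0.047 ✓
  A = 1.491 -> Y = 1.491 ✓
All samples match this transformation.

(a) |A|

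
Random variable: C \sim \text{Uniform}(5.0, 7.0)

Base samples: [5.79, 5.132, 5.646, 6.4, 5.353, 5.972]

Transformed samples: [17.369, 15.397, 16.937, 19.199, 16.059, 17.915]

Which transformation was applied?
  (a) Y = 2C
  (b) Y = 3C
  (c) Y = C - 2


Checking option (b) Y = 3C:
  C = 5.79 -> Y = 17.369 ✓
  C = 5.132 -> Y = 15.397 ✓
  C = 5.646 -> Y = 16.937 ✓
All samples match this transformation.

(b) 3C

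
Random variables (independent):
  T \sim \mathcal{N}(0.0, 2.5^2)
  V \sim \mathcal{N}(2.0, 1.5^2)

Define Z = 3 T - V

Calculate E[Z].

E[Z] = 3*E[T] - 1*E[V]
E[T] = 0
E[V] = 2
E[Z] = 3*0 - 1*2 = -2

-2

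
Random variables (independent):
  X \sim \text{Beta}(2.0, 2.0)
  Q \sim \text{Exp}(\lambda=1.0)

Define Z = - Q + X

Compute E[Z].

E[Z] = 1*E[X] - 1*E[Q]
E[X] = 0.5
E[Q] = 1
E[Z] = 1*0.5 - 1*1 = -0.5

-0.5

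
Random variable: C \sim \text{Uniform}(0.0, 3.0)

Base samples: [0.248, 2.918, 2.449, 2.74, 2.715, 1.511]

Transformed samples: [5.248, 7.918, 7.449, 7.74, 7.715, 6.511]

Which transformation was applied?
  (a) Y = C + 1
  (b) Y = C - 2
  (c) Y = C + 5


Checking option (c) Y = C + 5:
  C = 0.248 -> Y = 5.248 ✓
  C = 2.918 -> Y = 7.918 ✓
  C = 2.449 -> Y = 7.449 ✓
All samples match this transformation.

(c) C + 5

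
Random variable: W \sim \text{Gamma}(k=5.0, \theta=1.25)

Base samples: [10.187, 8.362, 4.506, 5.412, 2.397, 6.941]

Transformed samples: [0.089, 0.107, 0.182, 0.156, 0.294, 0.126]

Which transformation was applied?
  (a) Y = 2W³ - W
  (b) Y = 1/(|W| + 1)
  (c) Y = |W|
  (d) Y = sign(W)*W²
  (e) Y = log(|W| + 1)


Checking option (b) Y = 1/(|W| + 1):
  W = 10.187 -> Y = 0.089 ✓
  W = 8.362 -> Y = 0.107 ✓
  W = 4.506 -> Y = 0.182 ✓
All samples match this transformation.

(b) 1/(|W| + 1)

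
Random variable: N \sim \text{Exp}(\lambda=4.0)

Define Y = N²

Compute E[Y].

E[N²] = Var(N) + (E[N])² = 0.0625 + 0.0625 = 0.125

0.125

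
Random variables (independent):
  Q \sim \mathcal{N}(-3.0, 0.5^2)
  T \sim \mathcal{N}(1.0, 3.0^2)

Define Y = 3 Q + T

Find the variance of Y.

For independent RVs: Var(aX + bY) = a²Var(X) + b²Var(Y)
Var(Q) = 0.25
Var(T) = 9
Var(Y) = 3²*0.25 + 1²*9
= 9*0.25 + 1*9 = 11.25

11.25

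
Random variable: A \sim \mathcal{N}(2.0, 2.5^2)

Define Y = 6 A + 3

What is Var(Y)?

For Y = aA + b: Var(Y) = a² * Var(A)
Var(A) = 2.5^2 = 6.25
Var(Y) = 6² * 6.25 = 36 * 6.25 = 225

225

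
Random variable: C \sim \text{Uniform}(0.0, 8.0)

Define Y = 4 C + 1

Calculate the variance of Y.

For Y = aC + b: Var(Y) = a² * Var(C)
Var(C) = (8 - 0)^2/12 = 5.3333333
Var(Y) = 4² * 5.3333333 = 16 * 5.3333333 = 85.333333

85.333333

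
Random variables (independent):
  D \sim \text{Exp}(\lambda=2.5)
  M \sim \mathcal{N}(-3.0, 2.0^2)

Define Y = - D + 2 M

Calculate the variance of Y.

For independent RVs: Var(aX + bY) = a²Var(X) + b²Var(Y)
Var(D) = 0.16
Var(M) = 4
Var(Y) = (-1)²*0.16 + 2²*4
= 1*0.16 + 4*4 = 16.16

16.16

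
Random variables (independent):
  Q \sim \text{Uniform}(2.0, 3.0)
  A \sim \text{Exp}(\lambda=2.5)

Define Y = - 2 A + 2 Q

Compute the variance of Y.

For independent RVs: Var(aX + bY) = a²Var(X) + b²Var(Y)
Var(Q) = 0.083333333
Var(A) = 0.16
Var(Y) = 2²*0.083333333 + (-2)²*0.16
= 4*0.083333333 + 4*0.16 = 0.97333333

0.97333333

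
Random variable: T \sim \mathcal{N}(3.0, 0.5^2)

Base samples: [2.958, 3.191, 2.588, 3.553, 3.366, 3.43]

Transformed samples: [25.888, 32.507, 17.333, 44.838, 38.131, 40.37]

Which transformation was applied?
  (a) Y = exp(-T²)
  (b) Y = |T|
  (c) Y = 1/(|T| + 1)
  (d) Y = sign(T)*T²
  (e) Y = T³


Checking option (e) Y = T³:
  T = 2.958 -> Y = 25.888 ✓
  T = 3.191 -> Y = 32.507 ✓
  T = 2.588 -> Y = 17.333 ✓
All samples match this transformation.

(e) T³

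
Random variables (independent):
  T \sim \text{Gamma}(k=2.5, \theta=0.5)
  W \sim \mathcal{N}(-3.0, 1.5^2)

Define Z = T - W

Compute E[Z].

E[Z] = 1*E[T] - 1*E[W]
E[T] = 1.25
E[W] = -3
E[Z] = 1*1.25 - 1*(-3) = 4.25

4.25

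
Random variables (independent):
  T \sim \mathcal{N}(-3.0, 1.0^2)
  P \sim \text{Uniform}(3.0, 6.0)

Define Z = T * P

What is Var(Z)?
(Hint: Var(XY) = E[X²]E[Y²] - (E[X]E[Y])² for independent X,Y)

Var(XY) = E[X²]E[Y²] - (E[X]E[Y])²
E[T] = -3, Var(T) = 1
E[P] = 4.5, Var(P) = 0.75
E[T²] = 1 + (-3)² = 10
E[P²] = 0.75 + 4.5² = 21
Var(Z) = 10*21 - (-3*4.5)²
= 210 - 182.25 = 27.75

27.75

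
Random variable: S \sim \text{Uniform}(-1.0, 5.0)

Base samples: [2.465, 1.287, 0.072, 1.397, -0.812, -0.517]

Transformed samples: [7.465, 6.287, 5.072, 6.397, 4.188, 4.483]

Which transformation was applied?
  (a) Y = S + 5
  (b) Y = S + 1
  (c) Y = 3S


Checking option (a) Y = S + 5:
  S = 2.465 -> Y = 7.465 ✓
  S = 1.287 -> Y = 6.287 ✓
  S = 0.072 -> Y = 5.072 ✓
All samples match this transformation.

(a) S + 5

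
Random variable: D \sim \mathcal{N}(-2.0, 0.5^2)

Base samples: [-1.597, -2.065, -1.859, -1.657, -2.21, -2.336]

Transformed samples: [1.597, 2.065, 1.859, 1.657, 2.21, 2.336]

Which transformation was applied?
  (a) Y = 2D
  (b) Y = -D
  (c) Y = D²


Checking option (b) Y = -D:
  D = -1.597 -> Y = 1.597 ✓
  D = -2.065 -> Y = 2.065 ✓
  D = -1.859 -> Y = 1.859 ✓
All samples match this transformation.

(b) -D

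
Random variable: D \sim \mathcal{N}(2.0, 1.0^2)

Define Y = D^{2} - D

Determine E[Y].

E[Y] = 1*E[D²] - 1*E[D]
E[D] = 2
E[D²] = Var(D) + (E[D])² = 1 + 4 = 5
E[Y] = 1*5 - 1*2 = 3

3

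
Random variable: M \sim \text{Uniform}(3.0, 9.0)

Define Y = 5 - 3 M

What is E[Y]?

For Y = -3M + 5:
E[Y] = -3 * E[M] + 5
E[M] = (3 + 9)/2 = 6
E[Y] = -3 * 6 + 5 = -13

-13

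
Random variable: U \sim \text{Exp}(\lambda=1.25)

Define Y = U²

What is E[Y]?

Using E[X²] = Var(X) + (E[X])²:
E[U] = 0.8
Var(U) = 1/1.25^2 = 0.64
E[U²] = 0.64 + 0.8² = 0.64 + 0.64 = 1.28

1.28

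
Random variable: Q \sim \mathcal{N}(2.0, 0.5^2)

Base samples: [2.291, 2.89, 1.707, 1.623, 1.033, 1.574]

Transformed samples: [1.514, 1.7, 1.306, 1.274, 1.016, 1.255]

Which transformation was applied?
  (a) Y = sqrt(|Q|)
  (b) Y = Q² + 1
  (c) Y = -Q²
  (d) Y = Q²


Checking option (a) Y = sqrt(|Q|):
  Q = 2.291 -> Y = 1.514 ✓
  Q = 2.89 -> Y = 1.7 ✓
  Q = 1.707 -> Y = 1.306 ✓
All samples match this transformation.

(a) sqrt(|Q|)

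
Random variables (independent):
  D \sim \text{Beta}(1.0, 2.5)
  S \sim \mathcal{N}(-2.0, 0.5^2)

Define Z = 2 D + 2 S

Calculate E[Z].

E[Z] = 2*E[D] + 2*E[S]
E[D] = 0.28571429
E[S] = -2
E[Z] = 2*0.28571429 + 2*(-2) = -3.4285714

-3.4285714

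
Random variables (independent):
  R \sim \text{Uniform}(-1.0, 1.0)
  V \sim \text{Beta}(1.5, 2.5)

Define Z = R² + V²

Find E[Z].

E[Z] = E[R²] + E[V²]
E[R²] = Var(R) + E[R]² = 0.33333333 + 0 = 0.33333333
E[V²] = Var(V) + E[V]² = 0.046875 + 0.140625 = 0.1875
E[Z] = 0.33333333 + 0.1875 = 0.52083333

0.52083333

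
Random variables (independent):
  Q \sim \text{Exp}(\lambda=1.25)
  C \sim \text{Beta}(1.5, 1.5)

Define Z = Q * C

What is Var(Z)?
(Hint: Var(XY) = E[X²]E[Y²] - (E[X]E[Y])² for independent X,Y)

Var(XY) = E[X²]E[Y²] - (E[X]E[Y])²
E[Q] = 0.8, Var(Q) = 0.64
E[C] = 0.5, Var(C) = 0.0625
E[Q²] = 0.64 + 0.8² = 1.28
E[C²] = 0.0625 + 0.5² = 0.3125
Var(Z) = 1.28*0.3125 - (0.8*0.5)²
= 0.4 - 0.16 = 0.24

0.24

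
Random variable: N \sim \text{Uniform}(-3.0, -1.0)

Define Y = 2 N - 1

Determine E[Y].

For Y = 2N - 1:
E[Y] = 2 * E[N] - 1
E[N] = (-3 - 1)/2 = -2
E[Y] = 2 * (-2) - 1 = -5

-5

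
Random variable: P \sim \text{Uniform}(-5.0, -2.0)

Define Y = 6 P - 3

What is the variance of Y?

For Y = aP + b: Var(Y) = a² * Var(P)
Var(P) = (-2 + 5)^2/12 = 0.75
Var(Y) = 6² * 0.75 = 36 * 0.75 = 27

27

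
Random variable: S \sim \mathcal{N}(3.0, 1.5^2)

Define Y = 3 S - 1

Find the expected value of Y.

For Y = 3S - 1:
E[Y] = 3 * E[S] - 1
E[S] = 3.0 = 3
E[Y] = 3 * 3 - 1 = 8

8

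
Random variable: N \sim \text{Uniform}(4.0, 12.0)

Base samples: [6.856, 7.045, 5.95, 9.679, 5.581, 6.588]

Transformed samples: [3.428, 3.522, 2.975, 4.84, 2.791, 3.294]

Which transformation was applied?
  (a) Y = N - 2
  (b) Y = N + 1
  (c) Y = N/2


Checking option (c) Y = N/2:
  N = 6.856 -> Y = 3.428 ✓
  N = 7.045 -> Y = 3.522 ✓
  N = 5.95 -> Y = 2.975 ✓
All samples match this transformation.

(c) N/2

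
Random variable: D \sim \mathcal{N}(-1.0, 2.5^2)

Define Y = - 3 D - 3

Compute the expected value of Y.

For Y = -3D - 3:
E[Y] = -3 * E[D] - 3
E[D] = -1.0 = -1
E[Y] = -3 * (-1) - 3 = 0

0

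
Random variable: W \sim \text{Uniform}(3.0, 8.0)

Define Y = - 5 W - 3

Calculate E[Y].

For Y = -5W - 3:
E[Y] = -5 * E[W] - 3
E[W] = (3 + 8)/2 = 5.5
E[Y] = -5 * 5.5 - 3 = -30.5

-30.5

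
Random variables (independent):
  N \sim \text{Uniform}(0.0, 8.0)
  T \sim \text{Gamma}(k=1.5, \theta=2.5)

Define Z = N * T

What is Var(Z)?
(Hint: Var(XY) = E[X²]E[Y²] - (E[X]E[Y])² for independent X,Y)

Var(XY) = E[X²]E[Y²] - (E[X]E[Y])²
E[N] = 4, Var(N) = 5.3333333
E[T] = 3.75, Var(T) = 9.375
E[N²] = 5.3333333 + 4² = 21.333333
E[T²] = 9.375 + 3.75² = 23.4375
Var(Z) = 21.333333*23.4375 - (4*3.75)²
= 500 - 225 = 275

275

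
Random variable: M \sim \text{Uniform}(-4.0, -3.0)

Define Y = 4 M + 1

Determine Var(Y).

For Y = aM + b: Var(Y) = a² * Var(M)
Var(M) = (-3 + 4)^2/12 = 0.083333333
Var(Y) = 4² * 0.083333333 = 16 * 0.083333333 = 1.3333333

1.3333333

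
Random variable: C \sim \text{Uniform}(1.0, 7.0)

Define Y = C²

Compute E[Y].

E[C²] = Var(C) + (E[C])² = 3 + 16 = 19

19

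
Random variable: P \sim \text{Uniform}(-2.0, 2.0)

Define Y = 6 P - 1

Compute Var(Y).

For Y = aP + b: Var(Y) = a² * Var(P)
Var(P) = (2 + 2)^2/12 = 1.3333333
Var(Y) = 6² * 1.3333333 = 36 * 1.3333333 = 48

48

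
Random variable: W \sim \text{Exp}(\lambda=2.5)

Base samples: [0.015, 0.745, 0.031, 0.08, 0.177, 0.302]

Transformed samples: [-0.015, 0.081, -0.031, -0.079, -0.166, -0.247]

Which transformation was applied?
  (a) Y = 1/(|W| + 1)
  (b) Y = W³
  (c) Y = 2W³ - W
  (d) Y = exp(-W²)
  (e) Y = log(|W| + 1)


Checking option (c) Y = 2W³ - W:
  W = 0.015 -> Y = -0.015 ✓
  W = 0.745 -> Y = 0.081 ✓
  W = 0.031 -> Y = -0.031 ✓
All samples match this transformation.

(c) 2W³ - W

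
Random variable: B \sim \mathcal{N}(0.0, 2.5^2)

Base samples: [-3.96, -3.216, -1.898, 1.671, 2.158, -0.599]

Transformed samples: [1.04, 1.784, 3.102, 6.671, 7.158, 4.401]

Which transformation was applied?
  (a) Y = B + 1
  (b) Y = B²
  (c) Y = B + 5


Checking option (c) Y = B + 5:
  B = -3.96 -> Y = 1.04 ✓
  B = -3.216 -> Y = 1.784 ✓
  B = -1.898 -> Y = 3.102 ✓
All samples match this transformation.

(c) B + 5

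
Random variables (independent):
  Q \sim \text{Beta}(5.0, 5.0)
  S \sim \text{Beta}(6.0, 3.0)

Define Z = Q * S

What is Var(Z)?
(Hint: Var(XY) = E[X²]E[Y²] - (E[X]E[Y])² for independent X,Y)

Var(XY) = E[X²]E[Y²] - (E[X]E[Y])²
E[Q] = 0.5, Var(Q) = 0.022727273
E[S] = 0.66666667, Var(S) = 0.022222222
E[Q²] = 0.022727273 + 0.5² = 0.27272727
E[S²] = 0.022222222 + 0.66666667² = 0.46666667
Var(Z) = 0.27272727*0.46666667 - (0.5*0.66666667)²
= 0.12727273 - 0.11111111 = 0.016161616

0.016161616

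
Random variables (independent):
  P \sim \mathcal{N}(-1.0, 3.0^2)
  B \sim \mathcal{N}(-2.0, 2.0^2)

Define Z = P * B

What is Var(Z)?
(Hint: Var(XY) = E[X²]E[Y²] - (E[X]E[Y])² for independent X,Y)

Var(XY) = E[X²]E[Y²] - (E[X]E[Y])²
E[P] = -1, Var(P) = 9
E[B] = -2, Var(B) = 4
E[P²] = 9 + (-1)² = 10
E[B²] = 4 + (-2)² = 8
Var(Z) = 10*8 - (-1*(-2))²
= 80 - 4 = 76

76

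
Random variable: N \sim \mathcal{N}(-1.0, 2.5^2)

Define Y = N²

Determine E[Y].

E[N²] = Var(N) + (E[N])² = 6.25 + 1 = 7.25

7.25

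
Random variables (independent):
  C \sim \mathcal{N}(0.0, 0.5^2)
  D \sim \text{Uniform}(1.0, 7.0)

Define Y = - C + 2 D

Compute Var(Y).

For independent RVs: Var(aX + bY) = a²Var(X) + b²Var(Y)
Var(C) = 0.25
Var(D) = 3
Var(Y) = (-1)²*0.25 + 2²*3
= 1*0.25 + 4*3 = 12.25

12.25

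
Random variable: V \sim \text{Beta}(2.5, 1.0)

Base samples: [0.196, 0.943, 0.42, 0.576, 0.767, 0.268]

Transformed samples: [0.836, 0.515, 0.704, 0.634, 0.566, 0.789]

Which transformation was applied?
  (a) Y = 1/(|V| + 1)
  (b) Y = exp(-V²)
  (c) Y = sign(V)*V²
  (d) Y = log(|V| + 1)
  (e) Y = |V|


Checking option (a) Y = 1/(|V| + 1):
  V = 0.196 -> Y = 0.836 ✓
  V = 0.943 -> Y = 0.515 ✓
  V = 0.42 -> Y = 0.704 ✓
All samples match this transformation.

(a) 1/(|V| + 1)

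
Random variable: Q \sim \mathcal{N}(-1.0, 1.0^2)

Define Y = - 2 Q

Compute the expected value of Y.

For Y = -2Q:
E[Y] = -2 * E[Q]
E[Q] = -1.0 = -1
E[Y] = -2 * (-1) = 2

2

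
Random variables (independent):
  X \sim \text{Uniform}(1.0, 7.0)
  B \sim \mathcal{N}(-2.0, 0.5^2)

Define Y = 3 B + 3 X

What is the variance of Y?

For independent RVs: Var(aX + bY) = a²Var(X) + b²Var(Y)
Var(X) = 3
Var(B) = 0.25
Var(Y) = 3²*3 + 3²*0.25
= 9*3 + 9*0.25 = 29.25

29.25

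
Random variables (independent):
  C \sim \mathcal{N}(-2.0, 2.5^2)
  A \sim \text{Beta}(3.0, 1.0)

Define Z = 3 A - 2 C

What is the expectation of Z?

E[Z] = -2*E[C] + 3*E[A]
E[C] = -2
E[A] = 0.75
E[Z] = -2*(-2) + 3*0.75 = 6.25

6.25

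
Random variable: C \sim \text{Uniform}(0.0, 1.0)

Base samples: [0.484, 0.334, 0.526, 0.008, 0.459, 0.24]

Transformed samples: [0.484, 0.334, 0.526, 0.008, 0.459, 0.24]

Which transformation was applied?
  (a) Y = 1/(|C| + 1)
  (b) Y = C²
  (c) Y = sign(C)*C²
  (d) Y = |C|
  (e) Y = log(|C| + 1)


Checking option (d) Y = |C|:
  C = 0.484 -> Y = 0.484 ✓
  C = 0.334 -> Y = 0.334 ✓
  C = 0.526 -> Y = 0.526 ✓
All samples match this transformation.

(d) |C|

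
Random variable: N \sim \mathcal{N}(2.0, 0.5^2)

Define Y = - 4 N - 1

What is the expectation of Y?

For Y = -4N - 1:
E[Y] = -4 * E[N] - 1
E[N] = 2.0 = 2
E[Y] = -4 * 2 - 1 = -9

-9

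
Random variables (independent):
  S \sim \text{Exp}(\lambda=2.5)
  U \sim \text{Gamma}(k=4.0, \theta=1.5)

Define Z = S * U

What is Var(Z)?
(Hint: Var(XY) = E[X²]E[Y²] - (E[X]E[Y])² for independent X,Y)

Var(XY) = E[X²]E[Y²] - (E[X]E[Y])²
E[S] = 0.4, Var(S) = 0.16
E[U] = 6, Var(U) = 9
E[S²] = 0.16 + 0.4² = 0.32
E[U²] = 9 + 6² = 45
Var(Z) = 0.32*45 - (0.4*6)²
= 14.4 - 5.76 = 8.64

8.64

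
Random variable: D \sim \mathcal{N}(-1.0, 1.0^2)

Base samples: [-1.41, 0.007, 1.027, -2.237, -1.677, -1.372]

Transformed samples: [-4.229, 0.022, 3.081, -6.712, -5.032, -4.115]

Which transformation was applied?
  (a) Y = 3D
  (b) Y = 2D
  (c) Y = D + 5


Checking option (a) Y = 3D:
  D = -1.41 -> Y = -4.229 ✓
  D = 0.007 -> Y = 0.022 ✓
  D = 1.027 -> Y = 3.081 ✓
All samples match this transformation.

(a) 3D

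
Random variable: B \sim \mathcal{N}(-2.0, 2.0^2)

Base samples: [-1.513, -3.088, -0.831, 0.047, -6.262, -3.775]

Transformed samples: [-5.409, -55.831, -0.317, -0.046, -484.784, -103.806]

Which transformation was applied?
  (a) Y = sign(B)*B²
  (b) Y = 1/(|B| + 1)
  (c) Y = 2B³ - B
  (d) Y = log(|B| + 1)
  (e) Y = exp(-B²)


Checking option (c) Y = 2B³ - B:
  B = -1.513 -> Y = -5.409 ✓
  B = -3.088 -> Y = -55.831 ✓
  B = -0.831 -> Y = -0.317 ✓
All samples match this transformation.

(c) 2B³ - B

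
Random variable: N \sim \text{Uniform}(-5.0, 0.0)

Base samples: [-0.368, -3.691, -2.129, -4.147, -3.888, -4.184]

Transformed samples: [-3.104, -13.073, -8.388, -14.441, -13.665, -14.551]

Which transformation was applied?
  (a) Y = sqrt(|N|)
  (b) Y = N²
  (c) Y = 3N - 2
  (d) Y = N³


Checking option (c) Y = 3N - 2:
  N = -0.368 -> Y = -3.104 ✓
  N = -3.691 -> Y = -13.073 ✓
  N = -2.129 -> Y = -8.388 ✓
All samples match this transformation.

(c) 3N - 2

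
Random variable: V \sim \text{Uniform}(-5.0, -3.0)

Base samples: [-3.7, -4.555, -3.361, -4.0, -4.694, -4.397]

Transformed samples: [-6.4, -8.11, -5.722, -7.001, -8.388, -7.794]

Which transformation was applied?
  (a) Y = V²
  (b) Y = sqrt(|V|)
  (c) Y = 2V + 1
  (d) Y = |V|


Checking option (c) Y = 2V + 1:
  V = -3.7 -> Y = -6.4 ✓
  V = -4.555 -> Y = -8.11 ✓
  V = -3.361 -> Y = -5.722 ✓
All samples match this transformation.

(c) 2V + 1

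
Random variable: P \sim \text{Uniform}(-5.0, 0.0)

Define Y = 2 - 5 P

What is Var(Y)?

For Y = aP + b: Var(Y) = a² * Var(P)
Var(P) = (0 + 5)^2/12 = 2.0833333
Var(Y) = (-5)² * 2.0833333 = 25 * 2.0833333 = 52.083333

52.083333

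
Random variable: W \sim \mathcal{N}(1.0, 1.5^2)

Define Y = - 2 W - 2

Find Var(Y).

For Y = aW + b: Var(Y) = a² * Var(W)
Var(W) = 1.5^2 = 2.25
Var(Y) = (-2)² * 2.25 = 4 * 2.25 = 9

9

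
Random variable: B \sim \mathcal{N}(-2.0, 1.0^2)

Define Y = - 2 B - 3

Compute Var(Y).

For Y = aB + b: Var(Y) = a² * Var(B)
Var(B) = 1.0^2 = 1
Var(Y) = (-2)² * 1 = 4 * 1 = 4

4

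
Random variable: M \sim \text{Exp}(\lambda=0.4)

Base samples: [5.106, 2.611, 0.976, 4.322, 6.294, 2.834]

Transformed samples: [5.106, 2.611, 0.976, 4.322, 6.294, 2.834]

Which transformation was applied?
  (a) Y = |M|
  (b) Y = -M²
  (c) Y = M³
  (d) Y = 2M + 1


Checking option (a) Y = |M|:
  M = 5.106 -> Y = 5.106 ✓
  M = 2.611 -> Y = 2.611 ✓
  M = 0.976 -> Y = 0.976 ✓
All samples match this transformation.

(a) |M|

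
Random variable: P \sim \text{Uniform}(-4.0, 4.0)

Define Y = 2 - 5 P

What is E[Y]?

For Y = -5P + 2:
E[Y] = -5 * E[P] + 2
E[P] = (-4 + 4)/2 = 0
E[Y] = -5 * 0 + 2 = 2

2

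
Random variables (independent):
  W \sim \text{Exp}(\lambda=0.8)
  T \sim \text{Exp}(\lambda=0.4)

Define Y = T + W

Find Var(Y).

For independent RVs: Var(aX + bY) = a²Var(X) + b²Var(Y)
Var(W) = 1.5625
Var(T) = 6.25
Var(Y) = 1²*1.5625 + 1²*6.25
= 1*1.5625 + 1*6.25 = 7.8125

7.8125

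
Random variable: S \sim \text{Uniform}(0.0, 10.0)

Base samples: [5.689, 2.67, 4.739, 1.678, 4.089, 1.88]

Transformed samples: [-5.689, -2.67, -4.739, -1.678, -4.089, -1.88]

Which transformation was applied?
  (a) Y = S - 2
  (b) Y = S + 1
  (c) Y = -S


Checking option (c) Y = -S:
  S = 5.689 -> Y = -5.689 ✓
  S = 2.67 -> Y = -2.67 ✓
  S = 4.739 -> Y = -4.739 ✓
All samples match this transformation.

(c) -S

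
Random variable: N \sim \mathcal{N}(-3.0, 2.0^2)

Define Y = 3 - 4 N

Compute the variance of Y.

For Y = aN + b: Var(Y) = a² * Var(N)
Var(N) = 2.0^2 = 4
Var(Y) = (-4)² * 4 = 16 * 4 = 64

64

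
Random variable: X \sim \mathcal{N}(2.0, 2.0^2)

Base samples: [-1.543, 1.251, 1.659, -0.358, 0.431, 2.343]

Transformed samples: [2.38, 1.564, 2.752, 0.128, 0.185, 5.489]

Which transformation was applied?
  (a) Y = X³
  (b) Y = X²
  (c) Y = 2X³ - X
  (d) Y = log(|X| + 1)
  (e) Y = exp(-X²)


Checking option (b) Y = X²:
  X = -1.543 -> Y = 2.38 ✓
  X = 1.251 -> Y = 1.564 ✓
  X = 1.659 -> Y = 2.752 ✓
All samples match this transformation.

(b) X²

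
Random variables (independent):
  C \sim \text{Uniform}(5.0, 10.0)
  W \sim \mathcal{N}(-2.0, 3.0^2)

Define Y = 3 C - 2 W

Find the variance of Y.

For independent RVs: Var(aX + bY) = a²Var(X) + b²Var(Y)
Var(C) = 2.0833333
Var(W) = 9
Var(Y) = 3²*2.0833333 + (-2)²*9
= 9*2.0833333 + 4*9 = 54.75

54.75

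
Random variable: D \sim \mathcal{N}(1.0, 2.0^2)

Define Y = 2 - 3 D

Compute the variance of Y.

For Y = aD + b: Var(Y) = a² * Var(D)
Var(D) = 2.0^2 = 4
Var(Y) = (-3)² * 4 = 9 * 4 = 36

36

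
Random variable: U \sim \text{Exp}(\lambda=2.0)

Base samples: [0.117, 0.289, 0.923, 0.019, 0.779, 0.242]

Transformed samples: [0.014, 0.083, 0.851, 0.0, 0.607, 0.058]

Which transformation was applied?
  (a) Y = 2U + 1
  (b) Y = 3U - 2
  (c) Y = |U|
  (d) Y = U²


Checking option (d) Y = U²:
  U = 0.117 -> Y = 0.014 ✓
  U = 0.289 -> Y = 0.083 ✓
  U = 0.923 -> Y = 0.851 ✓
All samples match this transformation.

(d) U²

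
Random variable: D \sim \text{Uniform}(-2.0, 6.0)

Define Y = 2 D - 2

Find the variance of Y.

For Y = aD + b: Var(Y) = a² * Var(D)
Var(D) = (6 + 2)^2/12 = 5.3333333
Var(Y) = 2² * 5.3333333 = 4 * 5.3333333 = 21.333333

21.333333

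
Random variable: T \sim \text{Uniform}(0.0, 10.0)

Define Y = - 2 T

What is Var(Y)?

For Y = aT + b: Var(Y) = a² * Var(T)
Var(T) = (10 - 0)^2/12 = 8.3333333
Var(Y) = (-2)² * 8.3333333 = 4 * 8.3333333 = 33.333333

33.333333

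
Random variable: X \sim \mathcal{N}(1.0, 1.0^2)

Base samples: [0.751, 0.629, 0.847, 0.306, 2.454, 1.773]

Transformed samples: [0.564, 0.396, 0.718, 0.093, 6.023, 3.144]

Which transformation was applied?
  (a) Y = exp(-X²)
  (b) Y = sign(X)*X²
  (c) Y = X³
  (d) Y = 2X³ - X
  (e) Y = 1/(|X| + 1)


Checking option (b) Y = sign(X)*X²:
  X = 0.751 -> Y = 0.564 ✓
  X = 0.629 -> Y = 0.396 ✓
  X = 0.847 -> Y = 0.718 ✓
All samples match this transformation.

(b) sign(X)*X²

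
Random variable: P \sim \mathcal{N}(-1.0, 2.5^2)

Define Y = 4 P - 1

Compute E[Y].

For Y = 4P - 1:
E[Y] = 4 * E[P] - 1
E[P] = -1.0 = -1
E[Y] = 4 * (-1) - 1 = -5

-5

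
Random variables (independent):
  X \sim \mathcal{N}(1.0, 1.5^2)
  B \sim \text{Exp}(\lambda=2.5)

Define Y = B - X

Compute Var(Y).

For independent RVs: Var(aX + bY) = a²Var(X) + b²Var(Y)
Var(X) = 2.25
Var(B) = 0.16
Var(Y) = (-1)²*2.25 + 1²*0.16
= 1*2.25 + 1*0.16 = 2.41

2.41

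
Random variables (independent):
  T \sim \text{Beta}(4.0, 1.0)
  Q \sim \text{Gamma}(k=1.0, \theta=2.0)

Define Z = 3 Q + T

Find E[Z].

E[Z] = 1*E[T] + 3*E[Q]
E[T] = 0.8
E[Q] = 2
E[Z] = 1*0.8 + 3*2 = 6.8

6.8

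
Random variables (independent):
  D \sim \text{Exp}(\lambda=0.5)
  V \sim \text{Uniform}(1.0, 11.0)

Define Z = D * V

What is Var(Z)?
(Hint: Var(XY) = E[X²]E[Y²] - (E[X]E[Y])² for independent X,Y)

Var(XY) = E[X²]E[Y²] - (E[X]E[Y])²
E[D] = 2, Var(D) = 4
E[V] = 6, Var(V) = 8.3333333
E[D²] = 4 + 2² = 8
E[V²] = 8.3333333 + 6² = 44.333333
Var(Z) = 8*44.333333 - (2*6)²
= 354.66667 - 144 = 210.66667

210.66667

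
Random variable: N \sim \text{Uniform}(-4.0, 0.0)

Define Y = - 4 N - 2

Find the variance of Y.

For Y = aN + b: Var(Y) = a² * Var(N)
Var(N) = (0 + 4)^2/12 = 1.3333333
Var(Y) = (-4)² * 1.3333333 = 16 * 1.3333333 = 21.333333

21.333333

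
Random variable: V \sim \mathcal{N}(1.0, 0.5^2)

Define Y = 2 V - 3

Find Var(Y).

For Y = aV + b: Var(Y) = a² * Var(V)
Var(V) = 0.5^2 = 0.25
Var(Y) = 2² * 0.25 = 4 * 0.25 = 1

1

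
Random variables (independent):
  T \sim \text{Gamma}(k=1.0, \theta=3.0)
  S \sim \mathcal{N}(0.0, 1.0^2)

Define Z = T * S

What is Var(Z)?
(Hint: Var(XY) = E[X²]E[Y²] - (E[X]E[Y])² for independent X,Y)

Var(XY) = E[X²]E[Y²] - (E[X]E[Y])²
E[T] = 3, Var(T) = 9
E[S] = 0, Var(S) = 1
E[T²] = 9 + 3² = 18
E[S²] = 1 + 0² = 1
Var(Z) = 18*1 - (3*0)²
= 18 - 0 = 18

18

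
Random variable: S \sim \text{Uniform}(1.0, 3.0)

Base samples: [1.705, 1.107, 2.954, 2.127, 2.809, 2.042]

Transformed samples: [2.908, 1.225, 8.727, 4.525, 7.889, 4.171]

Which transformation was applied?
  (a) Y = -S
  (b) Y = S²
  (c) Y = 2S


Checking option (b) Y = S²:
  S = 1.705 -> Y = 2.908 ✓
  S = 1.107 -> Y = 1.225 ✓
  S = 2.954 -> Y = 8.727 ✓
All samples match this transformation.

(b) S²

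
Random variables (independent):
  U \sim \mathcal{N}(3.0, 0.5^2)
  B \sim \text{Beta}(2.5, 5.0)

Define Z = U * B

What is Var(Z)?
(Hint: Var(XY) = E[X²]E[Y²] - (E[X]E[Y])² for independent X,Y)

Var(XY) = E[X²]E[Y²] - (E[X]E[Y])²
E[U] = 3, Var(U) = 0.25
E[B] = 0.33333333, Var(B) = 0.026143791
E[U²] = 0.25 + 3² = 9.25
E[B²] = 0.026143791 + 0.33333333² = 0.1372549
Var(Z) = 9.25*0.1372549 - (3*0.33333333)²
= 1.2696078 - 1 = 0.26960784

0.26960784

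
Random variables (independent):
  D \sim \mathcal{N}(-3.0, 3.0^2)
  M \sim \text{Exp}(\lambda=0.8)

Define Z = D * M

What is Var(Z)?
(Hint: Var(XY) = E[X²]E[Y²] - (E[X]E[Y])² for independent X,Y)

Var(XY) = E[X²]E[Y²] - (E[X]E[Y])²
E[D] = -3, Var(D) = 9
E[M] = 1.25, Var(M) = 1.5625
E[D²] = 9 + (-3)² = 18
E[M²] = 1.5625 + 1.25² = 3.125
Var(Z) = 18*3.125 - (-3*1.25)²
= 56.25 - 14.0625 = 42.1875

42.1875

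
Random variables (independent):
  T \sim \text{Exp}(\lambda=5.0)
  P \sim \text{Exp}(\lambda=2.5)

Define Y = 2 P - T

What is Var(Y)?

For independent RVs: Var(aX + bY) = a²Var(X) + b²Var(Y)
Var(T) = 0.04
Var(P) = 0.16
Var(Y) = (-1)²*0.04 + 2²*0.16
= 1*0.04 + 4*0.16 = 0.68

0.68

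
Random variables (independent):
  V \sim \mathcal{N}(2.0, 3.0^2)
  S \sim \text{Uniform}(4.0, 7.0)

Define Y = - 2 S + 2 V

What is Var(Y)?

For independent RVs: Var(aX + bY) = a²Var(X) + b²Var(Y)
Var(V) = 9
Var(S) = 0.75
Var(Y) = 2²*9 + (-2)²*0.75
= 4*9 + 4*0.75 = 39

39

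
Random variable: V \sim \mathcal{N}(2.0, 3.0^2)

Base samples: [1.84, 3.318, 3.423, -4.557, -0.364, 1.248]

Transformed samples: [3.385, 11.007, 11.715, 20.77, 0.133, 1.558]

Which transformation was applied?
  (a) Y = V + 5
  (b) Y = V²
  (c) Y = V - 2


Checking option (b) Y = V²:
  V = 1.84 -> Y = 3.385 ✓
  V = 3.318 -> Y = 11.007 ✓
  V = 3.423 -> Y = 11.715 ✓
All samples match this transformation.

(b) V²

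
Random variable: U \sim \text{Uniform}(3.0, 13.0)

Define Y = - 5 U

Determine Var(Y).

For Y = aU + b: Var(Y) = a² * Var(U)
Var(U) = (13 - 3)^2/12 = 8.3333333
Var(Y) = (-5)² * 8.3333333 = 25 * 8.3333333 = 208.33333

208.33333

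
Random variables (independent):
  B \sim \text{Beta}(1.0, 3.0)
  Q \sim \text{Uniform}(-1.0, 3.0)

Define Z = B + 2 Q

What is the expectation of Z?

E[Z] = 1*E[B] + 2*E[Q]
E[B] = 0.25
E[Q] = 1
E[Z] = 1*0.25 + 2*1 = 2.25

2.25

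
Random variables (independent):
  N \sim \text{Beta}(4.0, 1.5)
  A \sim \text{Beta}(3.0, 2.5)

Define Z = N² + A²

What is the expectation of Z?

E[Z] = E[N²] + E[A²]
E[N²] = Var(N) + E[N]² = 0.03051494 + 0.52892562 = 0.55944056
E[A²] = Var(A) + E[A]² = 0.038143675 + 0.29752066 = 0.33566434
E[Z] = 0.55944056 + 0.33566434 = 0.8951049

0.8951049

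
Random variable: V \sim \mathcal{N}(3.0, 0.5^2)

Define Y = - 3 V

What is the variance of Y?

For Y = aV + b: Var(Y) = a² * Var(V)
Var(V) = 0.5^2 = 0.25
Var(Y) = (-3)² * 0.25 = 9 * 0.25 = 2.25

2.25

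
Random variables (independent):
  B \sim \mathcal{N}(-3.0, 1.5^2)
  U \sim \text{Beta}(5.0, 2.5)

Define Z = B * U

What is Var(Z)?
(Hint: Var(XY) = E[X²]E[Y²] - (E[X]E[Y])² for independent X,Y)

Var(XY) = E[X²]E[Y²] - (E[X]E[Y])²
E[B] = -3, Var(B) = 2.25
E[U] = 0.66666667, Var(U) = 0.026143791
E[B²] = 2.25 + (-3)² = 11.25
E[U²] = 0.026143791 + 0.66666667² = 0.47058824
Var(Z) = 11.25*0.47058824 - (-3*0.66666667)²
= 5.2941176 - 4 = 1.2941176

1.2941176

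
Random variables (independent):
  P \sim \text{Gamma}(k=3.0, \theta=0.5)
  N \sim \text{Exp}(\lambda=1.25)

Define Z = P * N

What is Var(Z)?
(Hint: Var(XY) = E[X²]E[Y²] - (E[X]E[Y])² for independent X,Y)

Var(XY) = E[X²]E[Y²] - (E[X]E[Y])²
E[P] = 1.5, Var(P) = 0.75
E[N] = 0.8, Var(N) = 0.64
E[P²] = 0.75 + 1.5² = 3
E[N²] = 0.64 + 0.8² = 1.28
Var(Z) = 3*1.28 - (1.5*0.8)²
= 3.84 - 1.44 = 2.4

2.4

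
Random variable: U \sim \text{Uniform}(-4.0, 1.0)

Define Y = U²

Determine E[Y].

E[U²] = Var(U) + (E[U])² = 2.0833333 + 2.25 = 4.3333333

4.3333333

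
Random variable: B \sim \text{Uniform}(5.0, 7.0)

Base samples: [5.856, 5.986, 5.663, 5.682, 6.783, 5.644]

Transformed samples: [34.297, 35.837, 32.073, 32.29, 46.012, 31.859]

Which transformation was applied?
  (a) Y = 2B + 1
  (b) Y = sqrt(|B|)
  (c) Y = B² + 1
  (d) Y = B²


Checking option (d) Y = B²:
  B = 5.856 -> Y = 34.297 ✓
  B = 5.986 -> Y = 35.837 ✓
  B = 5.663 -> Y = 32.073 ✓
All samples match this transformation.

(d) B²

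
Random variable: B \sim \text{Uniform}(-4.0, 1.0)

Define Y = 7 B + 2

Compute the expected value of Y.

For Y = 7B + 2:
E[Y] = 7 * E[B] + 2
E[B] = (-4 + 1)/2 = -1.5
E[Y] = 7 * (-1.5) + 2 = -8.5

-8.5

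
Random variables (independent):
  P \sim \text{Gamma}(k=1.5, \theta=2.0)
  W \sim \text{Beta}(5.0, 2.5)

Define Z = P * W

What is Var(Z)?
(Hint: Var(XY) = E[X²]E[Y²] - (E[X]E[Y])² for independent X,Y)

Var(XY) = E[X²]E[Y²] - (E[X]E[Y])²
E[P] = 3, Var(P) = 6
E[W] = 0.66666667, Var(W) = 0.026143791
E[P²] = 6 + 3² = 15
E[W²] = 0.026143791 + 0.66666667² = 0.47058824
Var(Z) = 15*0.47058824 - (3*0.66666667)²
= 7.0588235 - 4 = 3.0588235

3.0588235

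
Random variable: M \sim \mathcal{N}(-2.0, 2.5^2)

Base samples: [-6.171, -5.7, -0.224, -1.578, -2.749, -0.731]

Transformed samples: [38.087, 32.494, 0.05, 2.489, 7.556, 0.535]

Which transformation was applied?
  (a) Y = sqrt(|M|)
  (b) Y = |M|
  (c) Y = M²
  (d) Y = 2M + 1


Checking option (c) Y = M²:
  M = -6.171 -> Y = 38.087 ✓
  M = -5.7 -> Y = 32.494 ✓
  M = -0.224 -> Y = 0.05 ✓
All samples match this transformation.

(c) M²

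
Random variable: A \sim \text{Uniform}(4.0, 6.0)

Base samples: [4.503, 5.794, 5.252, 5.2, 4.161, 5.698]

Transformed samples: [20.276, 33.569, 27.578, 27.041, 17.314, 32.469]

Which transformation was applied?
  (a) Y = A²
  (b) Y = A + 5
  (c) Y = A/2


Checking option (a) Y = A²:
  A = 4.503 -> Y = 20.276 ✓
  A = 5.794 -> Y = 33.569 ✓
  A = 5.252 -> Y = 27.578 ✓
All samples match this transformation.

(a) A²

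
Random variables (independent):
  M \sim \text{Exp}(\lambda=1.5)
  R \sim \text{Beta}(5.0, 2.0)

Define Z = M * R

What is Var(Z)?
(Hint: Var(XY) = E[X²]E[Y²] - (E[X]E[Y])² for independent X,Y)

Var(XY) = E[X²]E[Y²] - (E[X]E[Y])²
E[M] = 0.66666667, Var(M) = 0.44444444
E[R] = 0.71428571, Var(R) = 0.025510204
E[M²] = 0.44444444 + 0.66666667² = 0.88888889
E[R²] = 0.025510204 + 0.71428571² = 0.53571429
Var(Z) = 0.88888889*0.53571429 - (0.66666667*0.71428571)²
= 0.47619048 - 0.22675737 = 0.24943311

0.24943311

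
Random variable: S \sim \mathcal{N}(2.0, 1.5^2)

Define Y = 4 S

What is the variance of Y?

For Y = aS + b: Var(Y) = a² * Var(S)
Var(S) = 1.5^2 = 2.25
Var(Y) = 4² * 2.25 = 16 * 2.25 = 36

36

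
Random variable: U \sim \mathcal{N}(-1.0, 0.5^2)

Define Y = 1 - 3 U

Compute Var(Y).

For Y = aU + b: Var(Y) = a² * Var(U)
Var(U) = 0.5^2 = 0.25
Var(Y) = (-3)² * 0.25 = 9 * 0.25 = 2.25

2.25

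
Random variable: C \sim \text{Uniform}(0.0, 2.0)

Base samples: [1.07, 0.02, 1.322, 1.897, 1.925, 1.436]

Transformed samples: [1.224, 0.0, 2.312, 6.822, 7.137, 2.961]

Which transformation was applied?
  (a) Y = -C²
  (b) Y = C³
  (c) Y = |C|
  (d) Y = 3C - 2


Checking option (b) Y = C³:
  C = 1.07 -> Y = 1.224 ✓
  C = 0.02 -> Y = 0.0 ✓
  C = 1.322 -> Y = 2.312 ✓
All samples match this transformation.

(b) C³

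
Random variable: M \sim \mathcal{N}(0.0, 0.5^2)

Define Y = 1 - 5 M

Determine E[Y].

For Y = -5M + 1:
E[Y] = -5 * E[M] + 1
E[M] = 0.0 = 0
E[Y] = -5 * 0 + 1 = 1

1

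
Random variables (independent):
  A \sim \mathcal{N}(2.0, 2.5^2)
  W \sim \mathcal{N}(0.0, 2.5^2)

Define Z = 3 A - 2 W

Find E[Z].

E[Z] = 3*E[A] - 2*E[W]
E[A] = 2
E[W] = 0
E[Z] = 3*2 - 2*0 = 6

6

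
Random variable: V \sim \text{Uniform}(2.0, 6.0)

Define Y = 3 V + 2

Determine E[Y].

For Y = 3V + 2:
E[Y] = 3 * E[V] + 2
E[V] = (2 + 6)/2 = 4
E[Y] = 3 * 4 + 2 = 14

14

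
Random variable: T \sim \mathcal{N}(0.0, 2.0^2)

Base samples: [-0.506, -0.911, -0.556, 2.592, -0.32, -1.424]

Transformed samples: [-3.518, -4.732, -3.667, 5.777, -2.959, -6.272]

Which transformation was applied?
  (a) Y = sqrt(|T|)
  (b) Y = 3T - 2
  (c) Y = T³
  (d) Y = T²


Checking option (b) Y = 3T - 2:
  T = -0.506 -> Y = -3.518 ✓
  T = -0.911 -> Y = -4.732 ✓
  T = -0.556 -> Y = -3.667 ✓
All samples match this transformation.

(b) 3T - 2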